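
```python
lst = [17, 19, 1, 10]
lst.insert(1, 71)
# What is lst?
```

[17, 71, 19, 1, 10]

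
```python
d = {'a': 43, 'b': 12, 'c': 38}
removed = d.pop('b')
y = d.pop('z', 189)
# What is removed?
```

After line 1: d = {'a': 43, 'b': 12, 'c': 38}
After line 2 (pop 'b' returns 12): d = {'a': 43, 'c': 38}, removed = 12
After line 3 (pop 'z' missing, returns default 189): d = {'a': 43, 'c': 38}, y = 189

12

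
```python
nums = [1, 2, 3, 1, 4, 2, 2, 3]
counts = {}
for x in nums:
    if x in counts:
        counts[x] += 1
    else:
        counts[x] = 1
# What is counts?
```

Initial: counts = {}, nums = [1, 2, 3, 1, 4, 2, 2, 3]
See 1: counts = {1: 1}
See 2: counts = {1: 1, 2: 1}
See 3: counts = {1: 1, 2: 1, 3: 1}
See 1: counts = {1: 2, 2: 1, 3: 1}
See 4: counts = {1: 2, 2: 1, 3: 1, 4: 1}
See 2: counts = {1: 2, 2: 2, 3: 1, 4: 1}
See 2: counts = {1: 2, 2: 3, 3: 1, 4: 1}
See 3: counts = {1: 2, 2: 3, 3: 2, 4: 1}

{1: 2, 2: 3, 3: 2, 4: 1}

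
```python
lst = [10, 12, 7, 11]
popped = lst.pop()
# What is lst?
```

[10, 12, 7]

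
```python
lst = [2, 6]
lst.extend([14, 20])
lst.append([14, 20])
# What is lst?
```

After line 1: lst = [2, 6]
After line 2 (extend unpacks [14, 20]): lst = [2, 6, 14, 20]
After line 3 (append adds [14, 20] as single element): lst = [2, 6, 14, 20, [14, 20]]

[2, 6, 14, 20, [14, 20]]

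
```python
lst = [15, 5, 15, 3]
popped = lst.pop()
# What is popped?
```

3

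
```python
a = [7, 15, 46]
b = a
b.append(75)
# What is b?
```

After line 1: a = [7, 15, 46]
After line 2 (b = a is an alias, same object): a = [7, 15, 46], b = [7, 15, 46]
After line 3 (b.append mutates the shared list): a = [7, 15, 46, 75], b = [7, 15, 46, 75]

[7, 15, 46, 75]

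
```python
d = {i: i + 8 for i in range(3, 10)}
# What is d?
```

{3: 11, 4: 12, 5: 13, 6: 14, 7: 15, 8: 16, 9: 17}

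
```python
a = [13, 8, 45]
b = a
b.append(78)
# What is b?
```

After line 1: a = [13, 8, 45]
After line 2 (b = a is an alias, same object): a = [13, 8, 45], b = [13, 8, 45]
After line 3 (b.append mutates the shared list): a = [13, 8, 45, 78], b = [13, 8, 45, 78]

[13, 8, 45, 78]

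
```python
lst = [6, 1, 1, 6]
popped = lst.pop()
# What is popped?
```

6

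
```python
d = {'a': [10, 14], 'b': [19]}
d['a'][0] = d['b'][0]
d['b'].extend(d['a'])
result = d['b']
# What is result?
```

After line 1: d = {'a': [10, 14], 'b': [19]}
After line 2 (a[0] = b[0] = 19): d = {'a': [19, 14], 'b': [19]}
After line 3 (b.extend(a) appends [19, 14]): d = {'a': [19, 14], 'b': [19, 19, 14]}
After line 4: result = d['b'] = [19, 19, 14]

[19, 19, 14]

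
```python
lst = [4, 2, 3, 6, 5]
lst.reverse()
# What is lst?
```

[5, 6, 3, 2, 4]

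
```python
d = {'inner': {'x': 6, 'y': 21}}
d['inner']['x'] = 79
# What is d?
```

After line 1: d = {'inner': {'x': 6, 'y': 21}}
After line 2 (inner x overwritten): d = {'inner': {'x': 79, 'y': 21}}

{'inner': {'x': 79, 'y': 21}}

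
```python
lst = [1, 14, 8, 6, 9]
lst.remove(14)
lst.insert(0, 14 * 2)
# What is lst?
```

After line 1: lst = [1, 14, 8, 6, 9]
After line 2 (remove first 14): lst = [1, 8, 6, 9]
After line 3 (insert 28 at index 0): lst = [28, 1, 8, 6, 9]

[28, 1, 8, 6, 9]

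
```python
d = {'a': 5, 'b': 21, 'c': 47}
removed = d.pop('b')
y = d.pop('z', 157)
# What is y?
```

After line 1: d = {'a': 5, 'b': 21, 'c': 47}
After line 2 (pop 'b' returns 21): d = {'a': 5, 'c': 47}, removed = 21
After line 3 (pop 'z' missing, returns default 157): d = {'a': 5, 'c': 47}, y = 157

157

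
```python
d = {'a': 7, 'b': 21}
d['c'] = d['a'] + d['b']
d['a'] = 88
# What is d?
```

After line 1: d = {'a': 7, 'b': 21}
After line 2 (d['c'] = 7 + 21): d = {'a': 7, 'b': 21, 'c': 28}
After line 3: d = {'a': 88, 'b': 21, 'c': 28}

{'a': 88, 'b': 21, 'c': 28}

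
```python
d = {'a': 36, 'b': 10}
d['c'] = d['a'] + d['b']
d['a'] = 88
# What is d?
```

After line 1: d = {'a': 36, 'b': 10}
After line 2 (d['c'] = 36 + 10): d = {'a': 36, 'b': 10, 'c': 46}
After line 3: d = {'a': 88, 'b': 10, 'c': 46}

{'a': 88, 'b': 10, 'c': 46}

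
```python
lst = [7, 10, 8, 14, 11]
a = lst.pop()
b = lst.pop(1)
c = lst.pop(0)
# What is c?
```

After line 1: lst = [7, 10, 8, 14, 11]
After line 2 (pop() -> a = 11): lst = [7, 10, 8, 14]
After line 3 (pop(1) -> b = 10): lst = [7, 8, 14]
After line 4 (pop(0) -> c = 7): lst = [8, 14]

7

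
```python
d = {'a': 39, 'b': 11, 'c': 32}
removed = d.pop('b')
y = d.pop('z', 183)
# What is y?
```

After line 1: d = {'a': 39, 'b': 11, 'c': 32}
After line 2 (pop 'b' returns 11): d = {'a': 39, 'c': 32}, removed = 11
After line 3 (pop 'z' missing, returns default 183): d = {'a': 39, 'c': 32}, y = 183

183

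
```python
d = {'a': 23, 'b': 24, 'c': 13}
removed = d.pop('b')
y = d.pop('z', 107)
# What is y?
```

After line 1: d = {'a': 23, 'b': 24, 'c': 13}
After line 2 (pop 'b' returns 24): d = {'a': 23, 'c': 13}, removed = 24
After line 3 (pop 'z' missing, returns default 107): d = {'a': 23, 'c': 13}, y = 107

107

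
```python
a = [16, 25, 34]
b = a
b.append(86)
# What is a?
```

After line 1: a = [16, 25, 34]
After line 2 (b = a is an alias, same object): a = [16, 25, 34], b = [16, 25, 34]
After line 3 (b.append mutates the shared list): a = [16, 25, 34, 86], b = [16, 25, 34, 86]

[16, 25, 34, 86]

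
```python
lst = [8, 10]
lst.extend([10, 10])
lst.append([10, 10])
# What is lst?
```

After line 1: lst = [8, 10]
After line 2 (extend unpacks [10, 10]): lst = [8, 10, 10, 10]
After line 3 (append adds [10, 10] as single element): lst = [8, 10, 10, 10, [10, 10]]

[8, 10, 10, 10, [10, 10]]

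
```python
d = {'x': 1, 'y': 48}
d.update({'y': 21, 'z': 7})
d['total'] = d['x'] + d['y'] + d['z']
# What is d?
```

After line 1: d = {'x': 1, 'y': 48}
After line 2 (y overwritten, z added): d = {'x': 1, 'y': 21, 'z': 7}
After line 3 (total = 1 + 21 + 7 = 29): d = {'x': 1, 'y': 21, 'z': 7, 'total': 29}

{'x': 1, 'y': 21, 'z': 7, 'total': 29}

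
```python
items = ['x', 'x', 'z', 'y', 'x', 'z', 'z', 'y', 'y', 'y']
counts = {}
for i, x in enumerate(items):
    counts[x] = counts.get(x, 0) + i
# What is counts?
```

Initial: counts = {}, items = ['x', 'x', 'z', 'y', 'x', 'z', 'z', 'y', 'y', 'y']
i=0, x='x': counts = {'x': 0}
i=1, x='x': counts = {'x': 1}
i=2, x='z': counts = {'x': 1, 'z': 2}
i=3, x='y': counts = {'x': 1, 'z': 2, 'y': 3}
i=4, x='x': counts = {'x': 5, 'z': 2, 'y': 3}
i=5, x='z': counts = {'x': 5, 'z': 7, 'y': 3}
i=6, x='z': counts = {'x': 5, 'z': 13, 'y': 3}
i=7, x='y': counts = {'x': 5, 'z': 13, 'y': 10}
i=8, x='y': counts = {'x': 5, 'z': 13, 'y': 18}
i=9, x='y': counts = {'x': 5, 'z': 13, 'y': 27}

{'x': 5, 'z': 13, 'y': 27}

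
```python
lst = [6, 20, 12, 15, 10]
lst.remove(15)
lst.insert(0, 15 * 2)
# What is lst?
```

After line 1: lst = [6, 20, 12, 15, 10]
After line 2 (remove first 15): lst = [6, 20, 12, 10]
After line 3 (insert 30 at index 0): lst = [30, 6, 20, 12, 10]

[30, 6, 20, 12, 10]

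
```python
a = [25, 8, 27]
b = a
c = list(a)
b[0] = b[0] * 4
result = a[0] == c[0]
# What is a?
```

After line 1: a = [25, 8, 27]
After line 2 (b = a, alias): a = [25, 8, 27], b = [25, 8, 27]
After line 3 (c = list(a) is a copy, new object): c = [25, 8, 27]
After line 4 (b[0] = 25 * 4 = 100; mutates shared a/b): a = b = [100, 8, 27], c = [25, 8, 27]
After line 5 (a[0] = 100, c[0] = 25; result = False)

[100, 8, 27]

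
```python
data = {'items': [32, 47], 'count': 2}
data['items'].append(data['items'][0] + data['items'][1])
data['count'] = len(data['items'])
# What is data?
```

After line 1: data = {'items': [32, 47], 'count': 2}
After line 2 (append 32 + 47 = 79): data = {'items': [32, 47, 79], 'count': 2}
After line 3 (count = len(items) = 3): data = {'items': [32, 47, 79], 'count': 3}

{'items': [32, 47, 79], 'count': 3}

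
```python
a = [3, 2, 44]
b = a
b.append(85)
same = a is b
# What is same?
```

After line 1: a = [3, 2, 44]
After line 2 (b = a is an alias, same object): a = [3, 2, 44], b = [3, 2, 44]
After line 3 (b.append mutates the shared list): a = [3, 2, 44, 85], b = [3, 2, 44, 85]
After line 4 (same = a is b; same object -> True): same = True

True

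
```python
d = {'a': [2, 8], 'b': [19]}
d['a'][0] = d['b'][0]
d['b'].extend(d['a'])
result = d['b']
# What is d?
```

After line 1: d = {'a': [2, 8], 'b': [19]}
After line 2 (a[0] = b[0] = 19): d = {'a': [19, 8], 'b': [19]}
After line 3 (b.extend(a) appends [19, 8]): d = {'a': [19, 8], 'b': [19, 19, 8]}
After line 4: result = d['b'] = [19, 19, 8]

{'a': [19, 8], 'b': [19, 19, 8]}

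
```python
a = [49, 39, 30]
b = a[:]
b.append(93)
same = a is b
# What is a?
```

After line 1: a = [49, 39, 30]
After line 2 (b = a[:] is a shallow copy, new object): a = [49, 39, 30], b = [49, 39, 30]
After line 3 (append only mutates b): a = [49, 39, 30], b = [49, 39, 30, 93]
After line 4 (same = a is b; different objects -> False): same = False

[49, 39, 30]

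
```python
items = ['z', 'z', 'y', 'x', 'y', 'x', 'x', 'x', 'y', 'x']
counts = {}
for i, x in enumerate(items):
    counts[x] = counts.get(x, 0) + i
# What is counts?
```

Initial: counts = {}, items = ['z', 'z', 'y', 'x', 'y', 'x', 'x', 'x', 'y', 'x']
i=0, x='z': counts = {'z': 0}
i=1, x='z': counts = {'z': 1}
i=2, x='y': counts = {'z': 1, 'y': 2}
i=3, x='x': counts = {'z': 1, 'y': 2, 'x': 3}
i=4, x='y': counts = {'z': 1, 'y': 6, 'x': 3}
i=5, x='x': counts = {'z': 1, 'y': 6, 'x': 8}
i=6, x='x': counts = {'z': 1, 'y': 6, 'x': 14}
i=7, x='x': counts = {'z': 1, 'y': 6, 'x': 21}
i=8, x='y': counts = {'z': 1, 'y': 14, 'x': 21}
i=9, x='x': counts = {'z': 1, 'y': 14, 'x': 30}

{'z': 1, 'y': 14, 'x': 30}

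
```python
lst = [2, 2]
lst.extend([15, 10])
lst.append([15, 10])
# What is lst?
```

After line 1: lst = [2, 2]
After line 2 (extend unpacks [15, 10]): lst = [2, 2, 15, 10]
After line 3 (append adds [15, 10] as single element): lst = [2, 2, 15, 10, [15, 10]]

[2, 2, 15, 10, [15, 10]]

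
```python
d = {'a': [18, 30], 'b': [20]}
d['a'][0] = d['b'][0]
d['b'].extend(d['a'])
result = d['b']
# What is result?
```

After line 1: d = {'a': [18, 30], 'b': [20]}
After line 2 (a[0] = b[0] = 20): d = {'a': [20, 30], 'b': [20]}
After line 3 (b.extend(a) appends [20, 30]): d = {'a': [20, 30], 'b': [20, 20, 30]}
After line 4: result = d['b'] = [20, 20, 30]

[20, 20, 30]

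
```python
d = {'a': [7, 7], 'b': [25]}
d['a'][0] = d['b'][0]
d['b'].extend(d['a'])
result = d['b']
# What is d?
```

After line 1: d = {'a': [7, 7], 'b': [25]}
After line 2 (a[0] = b[0] = 25): d = {'a': [25, 7], 'b': [25]}
After line 3 (b.extend(a) appends [25, 7]): d = {'a': [25, 7], 'b': [25, 25, 7]}
After line 4: result = d['b'] = [25, 25, 7]

{'a': [25, 7], 'b': [25, 25, 7]}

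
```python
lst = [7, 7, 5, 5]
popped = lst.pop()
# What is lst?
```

[7, 7, 5]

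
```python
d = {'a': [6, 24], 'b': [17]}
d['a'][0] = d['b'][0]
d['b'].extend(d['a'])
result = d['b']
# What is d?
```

After line 1: d = {'a': [6, 24], 'b': [17]}
After line 2 (a[0] = b[0] = 17): d = {'a': [17, 24], 'b': [17]}
After line 3 (b.extend(a) appends [17, 24]): d = {'a': [17, 24], 'b': [17, 17, 24]}
After line 4: result = d['b'] = [17, 17, 24]

{'a': [17, 24], 'b': [17, 17, 24]}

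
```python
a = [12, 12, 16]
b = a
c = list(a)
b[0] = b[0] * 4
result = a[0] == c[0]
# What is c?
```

After line 1: a = [12, 12, 16]
After line 2 (b = a, alias): a = [12, 12, 16], b = [12, 12, 16]
After line 3 (c = list(a) is a copy, new object): c = [12, 12, 16]
After line 4 (b[0] = 12 * 4 = 48; mutates shared a/b): a = b = [48, 12, 16], c = [12, 12, 16]
After line 5 (a[0] = 48, c[0] = 12; result = False)

[12, 12, 16]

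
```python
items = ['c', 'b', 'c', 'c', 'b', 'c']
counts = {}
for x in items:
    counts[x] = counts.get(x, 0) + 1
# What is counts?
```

Initial: counts = {}, items = ['c', 'b', 'c', 'c', 'b', 'c']
See 'c': counts = {'c': 1}
See 'b': counts = {'c': 1, 'b': 1}
See 'c': counts = {'c': 2, 'b': 1}
See 'c': counts = {'c': 3, 'b': 1}
See 'b': counts = {'c': 3, 'b': 2}
See 'c': counts = {'c': 4, 'b': 2}

{'c': 4, 'b': 2}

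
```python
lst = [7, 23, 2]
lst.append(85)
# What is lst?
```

[7, 23, 2, 85]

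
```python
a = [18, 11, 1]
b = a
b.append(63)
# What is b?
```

After line 1: a = [18, 11, 1]
After line 2 (b = a is an alias, same object): a = [18, 11, 1], b = [18, 11, 1]
After line 3 (b.append mutates the shared list): a = [18, 11, 1, 63], b = [18, 11, 1, 63]

[18, 11, 1, 63]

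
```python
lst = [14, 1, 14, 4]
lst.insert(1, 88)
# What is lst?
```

[14, 88, 1, 14, 4]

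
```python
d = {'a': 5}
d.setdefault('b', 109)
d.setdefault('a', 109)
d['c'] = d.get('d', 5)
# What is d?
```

After line 1: d = {'a': 5}
After line 2 (setdefault adds 'b'=109): d = {'a': 5, 'b': 109}
After line 3 (setdefault 'a' no-op, already exists): d = {'a': 5, 'b': 109}
After line 4 (get('d', 5) returns default since 'd' not in d): d = {'a': 5, 'b': 109, 'c': 5}

{'a': 5, 'b': 109, 'c': 5}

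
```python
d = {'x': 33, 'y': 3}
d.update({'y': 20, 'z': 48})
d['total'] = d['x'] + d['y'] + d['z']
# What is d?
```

After line 1: d = {'x': 33, 'y': 3}
After line 2 (y overwritten, z added): d = {'x': 33, 'y': 20, 'z': 48}
After line 3 (total = 33 + 20 + 48 = 101): d = {'x': 33, 'y': 20, 'z': 48, 'total': 101}

{'x': 33, 'y': 20, 'z': 48, 'total': 101}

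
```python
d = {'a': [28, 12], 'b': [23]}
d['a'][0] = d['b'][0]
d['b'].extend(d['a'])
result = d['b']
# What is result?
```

After line 1: d = {'a': [28, 12], 'b': [23]}
After line 2 (a[0] = b[0] = 23): d = {'a': [23, 12], 'b': [23]}
After line 3 (b.extend(a) appends [23, 12]): d = {'a': [23, 12], 'b': [23, 23, 12]}
After line 4: result = d['b'] = [23, 23, 12]

[23, 23, 12]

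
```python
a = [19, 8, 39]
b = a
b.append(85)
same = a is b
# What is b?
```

After line 1: a = [19, 8, 39]
After line 2 (b = a is an alias, same object): a = [19, 8, 39], b = [19, 8, 39]
After line 3 (b.append mutates the shared list): a = [19, 8, 39, 85], b = [19, 8, 39, 85]
After line 4 (same = a is b; same object -> True): same = True

[19, 8, 39, 85]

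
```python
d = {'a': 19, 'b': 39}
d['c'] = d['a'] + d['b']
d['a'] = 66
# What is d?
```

After line 1: d = {'a': 19, 'b': 39}
After line 2 (d['c'] = 19 + 39): d = {'a': 19, 'b': 39, 'c': 58}
After line 3: d = {'a': 66, 'b': 39, 'c': 58}

{'a': 66, 'b': 39, 'c': 58}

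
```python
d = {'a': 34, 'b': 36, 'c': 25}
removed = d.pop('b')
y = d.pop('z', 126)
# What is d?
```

After line 1: d = {'a': 34, 'b': 36, 'c': 25}
After line 2 (pop 'b' returns 36): d = {'a': 34, 'c': 25}, removed = 36
After line 3 (pop 'z' missing, returns default 126): d = {'a': 34, 'c': 25}, y = 126

{'a': 34, 'c': 25}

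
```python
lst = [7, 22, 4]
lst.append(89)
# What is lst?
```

[7, 22, 4, 89]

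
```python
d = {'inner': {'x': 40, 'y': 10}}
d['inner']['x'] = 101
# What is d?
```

After line 1: d = {'inner': {'x': 40, 'y': 10}}
After line 2 (inner x overwritten): d = {'inner': {'x': 101, 'y': 10}}

{'inner': {'x': 101, 'y': 10}}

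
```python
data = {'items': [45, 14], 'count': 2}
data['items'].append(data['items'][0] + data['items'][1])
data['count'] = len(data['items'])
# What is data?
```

After line 1: data = {'items': [45, 14], 'count': 2}
After line 2 (append 45 + 14 = 59): data = {'items': [45, 14, 59], 'count': 2}
After line 3 (count = len(items) = 3): data = {'items': [45, 14, 59], 'count': 3}

{'items': [45, 14, 59], 'count': 3}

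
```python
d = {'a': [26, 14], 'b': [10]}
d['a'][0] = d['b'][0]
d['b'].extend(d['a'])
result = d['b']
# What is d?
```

After line 1: d = {'a': [26, 14], 'b': [10]}
After line 2 (a[0] = b[0] = 10): d = {'a': [10, 14], 'b': [10]}
After line 3 (b.extend(a) appends [10, 14]): d = {'a': [10, 14], 'b': [10, 10, 14]}
After line 4: result = d['b'] = [10, 10, 14]

{'a': [10, 14], 'b': [10, 10, 14]}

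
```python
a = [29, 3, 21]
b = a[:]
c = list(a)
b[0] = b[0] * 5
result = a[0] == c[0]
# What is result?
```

After line 1: a = [29, 3, 21]
After line 2 (b = a[:], copy): a = [29, 3, 21], b = [29, 3, 21]
After line 3 (c = list(a) is a copy, new object): c = [29, 3, 21]
After line 4 (b[0] = 29 * 5 = 145; only b mutates (copy)): a = [29, 3, 21], b = [145, 3, 21], c = [29, 3, 21]
After line 5 (a[0] = 29, c[0] = 29; result = True)

True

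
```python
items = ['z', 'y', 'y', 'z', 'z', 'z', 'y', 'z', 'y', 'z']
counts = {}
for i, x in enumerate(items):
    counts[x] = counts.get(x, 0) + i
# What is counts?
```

Initial: counts = {}, items = ['z', 'y', 'y', 'z', 'z', 'z', 'y', 'z', 'y', 'z']
i=0, x='z': counts = {'z': 0}
i=1, x='y': counts = {'z': 0, 'y': 1}
i=2, x='y': counts = {'z': 0, 'y': 3}
i=3, x='z': counts = {'z': 3, 'y': 3}
i=4, x='z': counts = {'z': 7, 'y': 3}
i=5, x='z': counts = {'z': 12, 'y': 3}
i=6, x='y': counts = {'z': 12, 'y': 9}
i=7, x='z': counts = {'z': 19, 'y': 9}
i=8, x='y': counts = {'z': 19, 'y': 17}
i=9, x='z': counts = {'z': 28, 'y': 17}

{'z': 28, 'y': 17}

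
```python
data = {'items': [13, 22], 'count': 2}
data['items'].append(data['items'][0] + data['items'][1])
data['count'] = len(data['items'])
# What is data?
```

After line 1: data = {'items': [13, 22], 'count': 2}
After line 2 (append 13 + 22 = 35): data = {'items': [13, 22, 35], 'count': 2}
After line 3 (count = len(items) = 3): data = {'items': [13, 22, 35], 'count': 3}

{'items': [13, 22, 35], 'count': 3}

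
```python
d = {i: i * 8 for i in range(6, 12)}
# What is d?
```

{6: 48, 7: 56, 8: 64, 9: 72, 10: 80, 11: 88}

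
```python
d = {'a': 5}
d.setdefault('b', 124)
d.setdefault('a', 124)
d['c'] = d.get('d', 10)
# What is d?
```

After line 1: d = {'a': 5}
After line 2 (setdefault adds 'b'=124): d = {'a': 5, 'b': 124}
After line 3 (setdefault 'a' no-op, already exists): d = {'a': 5, 'b': 124}
After line 4 (get('d', 10) returns default since 'd' not in d): d = {'a': 5, 'b': 124, 'c': 10}

{'a': 5, 'b': 124, 'c': 10}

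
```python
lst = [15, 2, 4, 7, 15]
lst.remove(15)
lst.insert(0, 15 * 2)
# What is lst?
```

After line 1: lst = [15, 2, 4, 7, 15]
After line 2 (remove first 15): lst = [2, 4, 7, 15]
After line 3 (insert 30 at index 0): lst = [30, 2, 4, 7, 15]

[30, 2, 4, 7, 15]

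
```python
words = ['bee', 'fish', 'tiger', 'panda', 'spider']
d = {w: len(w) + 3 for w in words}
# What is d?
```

{'bee': 6, 'fish': 7, 'tiger': 8, 'panda': 8, 'spider': 9}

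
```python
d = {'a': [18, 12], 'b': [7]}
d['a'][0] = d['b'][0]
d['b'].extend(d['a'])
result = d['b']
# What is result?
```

After line 1: d = {'a': [18, 12], 'b': [7]}
After line 2 (a[0] = b[0] = 7): d = {'a': [7, 12], 'b': [7]}
After line 3 (b.extend(a) appends [7, 12]): d = {'a': [7, 12], 'b': [7, 7, 12]}
After line 4: result = d['b'] = [7, 7, 12]

[7, 7, 12]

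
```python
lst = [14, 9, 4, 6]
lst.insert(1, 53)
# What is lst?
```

[14, 53, 9, 4, 6]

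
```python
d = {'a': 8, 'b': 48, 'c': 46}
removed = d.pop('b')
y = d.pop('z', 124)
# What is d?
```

After line 1: d = {'a': 8, 'b': 48, 'c': 46}
After line 2 (pop 'b' returns 48): d = {'a': 8, 'c': 46}, removed = 48
After line 3 (pop 'z' missing, returns default 124): d = {'a': 8, 'c': 46}, y = 124

{'a': 8, 'c': 46}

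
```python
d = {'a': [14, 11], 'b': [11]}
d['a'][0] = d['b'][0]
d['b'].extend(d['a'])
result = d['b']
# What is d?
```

After line 1: d = {'a': [14, 11], 'b': [11]}
After line 2 (a[0] = b[0] = 11): d = {'a': [11, 11], 'b': [11]}
After line 3 (b.extend(a) appends [11, 11]): d = {'a': [11, 11], 'b': [11, 11, 11]}
After line 4: result = d['b'] = [11, 11, 11]

{'a': [11, 11], 'b': [11, 11, 11]}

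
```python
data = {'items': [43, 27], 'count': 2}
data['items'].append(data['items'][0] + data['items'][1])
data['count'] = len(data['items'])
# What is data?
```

After line 1: data = {'items': [43, 27], 'count': 2}
After line 2 (append 43 + 27 = 70): data = {'items': [43, 27, 70], 'count': 2}
After line 3 (count = len(items) = 3): data = {'items': [43, 27, 70], 'count': 3}

{'items': [43, 27, 70], 'count': 3}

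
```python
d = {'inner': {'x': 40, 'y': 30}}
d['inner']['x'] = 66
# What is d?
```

After line 1: d = {'inner': {'x': 40, 'y': 30}}
After line 2 (inner x overwritten): d = {'inner': {'x': 66, 'y': 30}}

{'inner': {'x': 66, 'y': 30}}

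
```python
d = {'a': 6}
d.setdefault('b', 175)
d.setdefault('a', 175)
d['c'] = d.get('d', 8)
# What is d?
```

After line 1: d = {'a': 6}
After line 2 (setdefault adds 'b'=175): d = {'a': 6, 'b': 175}
After line 3 (setdefault 'a' no-op, already exists): d = {'a': 6, 'b': 175}
After line 4 (get('d', 8) returns default since 'd' not in d): d = {'a': 6, 'b': 175, 'c': 8}

{'a': 6, 'b': 175, 'c': 8}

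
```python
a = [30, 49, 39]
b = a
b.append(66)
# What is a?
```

After line 1: a = [30, 49, 39]
After line 2 (b = a is an alias, same object): a = [30, 49, 39], b = [30, 49, 39]
After line 3 (b.append mutates the shared list): a = [30, 49, 39, 66], b = [30, 49, 39, 66]

[30, 49, 39, 66]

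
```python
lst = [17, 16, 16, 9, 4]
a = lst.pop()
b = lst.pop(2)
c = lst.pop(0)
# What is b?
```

After line 1: lst = [17, 16, 16, 9, 4]
After line 2 (pop() -> a = 4): lst = [17, 16, 16, 9]
After line 3 (pop(2) -> b = 16): lst = [17, 16, 9]
After line 4 (pop(0) -> c = 17): lst = [16, 9]

16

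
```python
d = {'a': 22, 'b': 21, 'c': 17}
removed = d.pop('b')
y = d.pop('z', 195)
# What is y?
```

After line 1: d = {'a': 22, 'b': 21, 'c': 17}
After line 2 (pop 'b' returns 21): d = {'a': 22, 'c': 17}, removed = 21
After line 3 (pop 'z' missing, returns default 195): d = {'a': 22, 'c': 17}, y = 195

195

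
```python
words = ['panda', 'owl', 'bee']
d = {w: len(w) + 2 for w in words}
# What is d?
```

{'panda': 7, 'owl': 5, 'bee': 5}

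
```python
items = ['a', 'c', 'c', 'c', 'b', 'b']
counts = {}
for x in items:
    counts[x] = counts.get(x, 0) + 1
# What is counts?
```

Initial: counts = {}, items = ['a', 'c', 'c', 'c', 'b', 'b']
See 'a': counts = {'a': 1}
See 'c': counts = {'a': 1, 'c': 1}
See 'c': counts = {'a': 1, 'c': 2}
See 'c': counts = {'a': 1, 'c': 3}
See 'b': counts = {'a': 1, 'c': 3, 'b': 1}
See 'b': counts = {'a': 1, 'c': 3, 'b': 2}

{'a': 1, 'c': 3, 'b': 2}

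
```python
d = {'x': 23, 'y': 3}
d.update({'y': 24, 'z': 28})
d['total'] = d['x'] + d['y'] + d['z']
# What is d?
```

After line 1: d = {'x': 23, 'y': 3}
After line 2 (y overwritten, z added): d = {'x': 23, 'y': 24, 'z': 28}
After line 3 (total = 23 + 24 + 28 = 75): d = {'x': 23, 'y': 24, 'z': 28, 'total': 75}

{'x': 23, 'y': 24, 'z': 28, 'total': 75}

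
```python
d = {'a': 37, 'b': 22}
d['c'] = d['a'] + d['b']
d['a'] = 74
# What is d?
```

After line 1: d = {'a': 37, 'b': 22}
After line 2 (d['c'] = 37 + 22): d = {'a': 37, 'b': 22, 'c': 59}
After line 3: d = {'a': 74, 'b': 22, 'c': 59}

{'a': 74, 'b': 22, 'c': 59}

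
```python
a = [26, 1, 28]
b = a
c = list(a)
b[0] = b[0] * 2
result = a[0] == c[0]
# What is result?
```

After line 1: a = [26, 1, 28]
After line 2 (b = a, alias): a = [26, 1, 28], b = [26, 1, 28]
After line 3 (c = list(a) is a copy, new object): c = [26, 1, 28]
After line 4 (b[0] = 26 * 2 = 52; mutates shared a/b): a = b = [52, 1, 28], c = [26, 1, 28]
After line 5 (a[0] = 52, c[0] = 26; result = False)

False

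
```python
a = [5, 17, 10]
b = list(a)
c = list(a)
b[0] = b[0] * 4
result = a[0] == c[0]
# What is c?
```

After line 1: a = [5, 17, 10]
After line 2 (b = list(a), copy): a = [5, 17, 10], b = [5, 17, 10]
After line 3 (c = list(a) is a copy, new object): c = [5, 17, 10]
After line 4 (b[0] = 5 * 4 = 20; only b mutates (copy)): a = [5, 17, 10], b = [20, 17, 10], c = [5, 17, 10]
After line 5 (a[0] = 5, c[0] = 5; result = True)

[5, 17, 10]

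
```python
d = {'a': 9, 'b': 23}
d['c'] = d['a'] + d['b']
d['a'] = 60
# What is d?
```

After line 1: d = {'a': 9, 'b': 23}
After line 2 (d['c'] = 9 + 23): d = {'a': 9, 'b': 23, 'c': 32}
After line 3: d = {'a': 60, 'b': 23, 'c': 32}

{'a': 60, 'b': 23, 'c': 32}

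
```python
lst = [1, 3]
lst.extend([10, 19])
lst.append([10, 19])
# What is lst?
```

After line 1: lst = [1, 3]
After line 2 (extend unpacks [10, 19]): lst = [1, 3, 10, 19]
After line 3 (append adds [10, 19] as single element): lst = [1, 3, 10, 19, [10, 19]]

[1, 3, 10, 19, [10, 19]]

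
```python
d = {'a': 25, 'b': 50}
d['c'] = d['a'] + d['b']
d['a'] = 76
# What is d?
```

After line 1: d = {'a': 25, 'b': 50}
After line 2 (d['c'] = 25 + 50): d = {'a': 25, 'b': 50, 'c': 75}
After line 3: d = {'a': 76, 'b': 50, 'c': 75}

{'a': 76, 'b': 50, 'c': 75}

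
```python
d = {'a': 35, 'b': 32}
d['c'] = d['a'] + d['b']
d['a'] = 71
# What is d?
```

After line 1: d = {'a': 35, 'b': 32}
After line 2 (d['c'] = 35 + 32): d = {'a': 35, 'b': 32, 'c': 67}
After line 3: d = {'a': 71, 'b': 32, 'c': 67}

{'a': 71, 'b': 32, 'c': 67}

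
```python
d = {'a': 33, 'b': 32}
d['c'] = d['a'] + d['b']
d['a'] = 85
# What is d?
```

After line 1: d = {'a': 33, 'b': 32}
After line 2 (d['c'] = 33 + 32): d = {'a': 33, 'b': 32, 'c': 65}
After line 3: d = {'a': 85, 'b': 32, 'c': 65}

{'a': 85, 'b': 32, 'c': 65}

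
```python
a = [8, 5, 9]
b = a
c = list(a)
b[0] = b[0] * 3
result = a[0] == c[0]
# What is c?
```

After line 1: a = [8, 5, 9]
After line 2 (b = a, alias): a = [8, 5, 9], b = [8, 5, 9]
After line 3 (c = list(a) is a copy, new object): c = [8, 5, 9]
After line 4 (b[0] = 8 * 3 = 24; mutates shared a/b): a = b = [24, 5, 9], c = [8, 5, 9]
After line 5 (a[0] = 24, c[0] = 8; result = False)

[8, 5, 9]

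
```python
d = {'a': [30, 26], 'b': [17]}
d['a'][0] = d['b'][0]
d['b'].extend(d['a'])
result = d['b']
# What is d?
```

After line 1: d = {'a': [30, 26], 'b': [17]}
After line 2 (a[0] = b[0] = 17): d = {'a': [17, 26], 'b': [17]}
After line 3 (b.extend(a) appends [17, 26]): d = {'a': [17, 26], 'b': [17, 17, 26]}
After line 4: result = d['b'] = [17, 17, 26]

{'a': [17, 26], 'b': [17, 17, 26]}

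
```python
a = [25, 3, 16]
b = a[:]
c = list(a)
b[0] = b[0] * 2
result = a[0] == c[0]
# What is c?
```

After line 1: a = [25, 3, 16]
After line 2 (b = a[:], copy): a = [25, 3, 16], b = [25, 3, 16]
After line 3 (c = list(a) is a copy, new object): c = [25, 3, 16]
After line 4 (b[0] = 25 * 2 = 50; only b mutates (copy)): a = [25, 3, 16], b = [50, 3, 16], c = [25, 3, 16]
After line 5 (a[0] = 25, c[0] = 25; result = True)

[25, 3, 16]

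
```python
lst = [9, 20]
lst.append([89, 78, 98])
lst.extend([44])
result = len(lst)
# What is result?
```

After line 1: lst = [9, 20]
After line 2 (append adds [89, 78, 98] as single element): lst = [9, 20, [89, 78, 98]]
After line 3 (extend unpacks [44], adds 44): lst = [9, 20, [89, 78, 98], 44]
After line 4: result = len(lst) = 4

4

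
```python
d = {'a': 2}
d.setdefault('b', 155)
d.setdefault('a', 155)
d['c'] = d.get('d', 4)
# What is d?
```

After line 1: d = {'a': 2}
After line 2 (setdefault adds 'b'=155): d = {'a': 2, 'b': 155}
After line 3 (setdefault 'a' no-op, already exists): d = {'a': 2, 'b': 155}
After line 4 (get('d', 4) returns default since 'd' not in d): d = {'a': 2, 'b': 155, 'c': 4}

{'a': 2, 'b': 155, 'c': 4}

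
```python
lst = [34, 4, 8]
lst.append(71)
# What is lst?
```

[34, 4, 8, 71]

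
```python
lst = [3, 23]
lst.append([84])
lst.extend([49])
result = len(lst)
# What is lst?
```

After line 1: lst = [3, 23]
After line 2 (append adds [84] as single element): lst = [3, 23, [84]]
After line 3 (extend unpacks [49], adds 49): lst = [3, 23, [84], 49]
After line 4: result = len(lst) = 4

[3, 23, [84], 49]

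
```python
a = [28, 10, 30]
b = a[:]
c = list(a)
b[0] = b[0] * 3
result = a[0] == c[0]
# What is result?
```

After line 1: a = [28, 10, 30]
After line 2 (b = a[:], copy): a = [28, 10, 30], b = [28, 10, 30]
After line 3 (c = list(a) is a copy, new object): c = [28, 10, 30]
After line 4 (b[0] = 28 * 3 = 84; only b mutates (copy)): a = [28, 10, 30], b = [84, 10, 30], c = [28, 10, 30]
After line 5 (a[0] = 28, c[0] = 28; result = True)

True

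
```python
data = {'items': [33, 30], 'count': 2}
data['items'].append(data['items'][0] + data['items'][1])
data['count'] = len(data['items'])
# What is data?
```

After line 1: data = {'items': [33, 30], 'count': 2}
After line 2 (append 33 + 30 = 63): data = {'items': [33, 30, 63], 'count': 2}
After line 3 (count = len(items) = 3): data = {'items': [33, 30, 63], 'count': 3}

{'items': [33, 30, 63], 'count': 3}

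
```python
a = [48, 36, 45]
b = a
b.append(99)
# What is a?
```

After line 1: a = [48, 36, 45]
After line 2 (b = a is an alias, same object): a = [48, 36, 45], b = [48, 36, 45]
After line 3 (b.append mutates the shared list): a = [48, 36, 45, 99], b = [48, 36, 45, 99]

[48, 36, 45, 99]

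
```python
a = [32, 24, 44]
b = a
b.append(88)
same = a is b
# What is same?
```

After line 1: a = [32, 24, 44]
After line 2 (b = a is an alias, same object): a = [32, 24, 44], b = [32, 24, 44]
After line 3 (b.append mutates the shared list): a = [32, 24, 44, 88], b = [32, 24, 44, 88]
After line 4 (same = a is b; same object -> True): same = True

True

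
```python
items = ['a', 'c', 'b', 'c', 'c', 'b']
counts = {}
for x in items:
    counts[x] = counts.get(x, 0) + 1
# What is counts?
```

Initial: counts = {}, items = ['a', 'c', 'b', 'c', 'c', 'b']
See 'a': counts = {'a': 1}
See 'c': counts = {'a': 1, 'c': 1}
See 'b': counts = {'a': 1, 'c': 1, 'b': 1}
See 'c': counts = {'a': 1, 'c': 2, 'b': 1}
See 'c': counts = {'a': 1, 'c': 3, 'b': 1}
See 'b': counts = {'a': 1, 'c': 3, 'b': 2}

{'a': 1, 'c': 3, 'b': 2}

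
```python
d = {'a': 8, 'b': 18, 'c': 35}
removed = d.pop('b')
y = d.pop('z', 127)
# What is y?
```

After line 1: d = {'a': 8, 'b': 18, 'c': 35}
After line 2 (pop 'b' returns 18): d = {'a': 8, 'c': 35}, removed = 18
After line 3 (pop 'z' missing, returns default 127): d = {'a': 8, 'c': 35}, y = 127

127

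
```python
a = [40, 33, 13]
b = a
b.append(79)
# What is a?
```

After line 1: a = [40, 33, 13]
After line 2 (b = a is an alias, same object): a = [40, 33, 13], b = [40, 33, 13]
After line 3 (b.append mutates the shared list): a = [40, 33, 13, 79], b = [40, 33, 13, 79]

[40, 33, 13, 79]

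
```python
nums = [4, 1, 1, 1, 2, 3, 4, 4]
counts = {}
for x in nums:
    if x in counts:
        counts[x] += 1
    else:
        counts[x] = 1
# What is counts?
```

Initial: counts = {}, nums = [4, 1, 1, 1, 2, 3, 4, 4]
See 4: counts = {4: 1}
See 1: counts = {4: 1, 1: 1}
See 1: counts = {4: 1, 1: 2}
See 1: counts = {4: 1, 1: 3}
See 2: counts = {4: 1, 1: 3, 2: 1}
See 3: counts = {4: 1, 1: 3, 2: 1, 3: 1}
See 4: counts = {4: 2, 1: 3, 2: 1, 3: 1}
See 4: counts = {4: 3, 1: 3, 2: 1, 3: 1}

{4: 3, 1: 3, 2: 1, 3: 1}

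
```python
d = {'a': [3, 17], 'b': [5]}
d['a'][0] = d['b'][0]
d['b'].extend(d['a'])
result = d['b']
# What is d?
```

After line 1: d = {'a': [3, 17], 'b': [5]}
After line 2 (a[0] = b[0] = 5): d = {'a': [5, 17], 'b': [5]}
After line 3 (b.extend(a) appends [5, 17]): d = {'a': [5, 17], 'b': [5, 5, 17]}
After line 4: result = d['b'] = [5, 5, 17]

{'a': [5, 17], 'b': [5, 5, 17]}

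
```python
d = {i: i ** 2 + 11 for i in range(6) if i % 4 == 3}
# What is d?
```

{3: 20}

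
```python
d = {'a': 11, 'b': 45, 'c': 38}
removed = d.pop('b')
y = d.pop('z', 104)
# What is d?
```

After line 1: d = {'a': 11, 'b': 45, 'c': 38}
After line 2 (pop 'b' returns 45): d = {'a': 11, 'c': 38}, removed = 45
After line 3 (pop 'z' missing, returns default 104): d = {'a': 11, 'c': 38}, y = 104

{'a': 11, 'c': 38}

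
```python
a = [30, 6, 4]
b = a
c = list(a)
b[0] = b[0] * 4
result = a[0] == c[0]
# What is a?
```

After line 1: a = [30, 6, 4]
After line 2 (b = a, alias): a = [30, 6, 4], b = [30, 6, 4]
After line 3 (c = list(a) is a copy, new object): c = [30, 6, 4]
After line 4 (b[0] = 30 * 4 = 120; mutates shared a/b): a = b = [120, 6, 4], c = [30, 6, 4]
After line 5 (a[0] = 120, c[0] = 30; result = False)

[120, 6, 4]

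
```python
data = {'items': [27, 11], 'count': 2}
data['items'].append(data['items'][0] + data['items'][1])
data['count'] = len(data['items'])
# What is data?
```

After line 1: data = {'items': [27, 11], 'count': 2}
After line 2 (append 27 + 11 = 38): data = {'items': [27, 11, 38], 'count': 2}
After line 3 (count = len(items) = 3): data = {'items': [27, 11, 38], 'count': 3}

{'items': [27, 11, 38], 'count': 3}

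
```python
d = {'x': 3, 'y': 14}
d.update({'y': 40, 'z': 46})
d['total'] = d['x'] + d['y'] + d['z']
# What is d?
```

After line 1: d = {'x': 3, 'y': 14}
After line 2 (y overwritten, z added): d = {'x': 3, 'y': 40, 'z': 46}
After line 3 (total = 3 + 40 + 46 = 89): d = {'x': 3, 'y': 40, 'z': 46, 'total': 89}

{'x': 3, 'y': 40, 'z': 46, 'total': 89}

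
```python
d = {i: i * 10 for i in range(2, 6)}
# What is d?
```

{2: 20, 3: 30, 4: 40, 5: 50}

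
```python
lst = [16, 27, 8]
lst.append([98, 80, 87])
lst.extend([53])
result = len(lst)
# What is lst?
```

After line 1: lst = [16, 27, 8]
After line 2 (append adds [98, 80, 87] as single element): lst = [16, 27, 8, [98, 80, 87]]
After line 3 (extend unpacks [53], adds 53): lst = [16, 27, 8, [98, 80, 87], 53]
After line 4: result = len(lst) = 5

[16, 27, 8, [98, 80, 87], 53]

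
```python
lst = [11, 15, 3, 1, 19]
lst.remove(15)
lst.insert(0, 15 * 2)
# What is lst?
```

After line 1: lst = [11, 15, 3, 1, 19]
After line 2 (remove first 15): lst = [11, 3, 1, 19]
After line 3 (insert 30 at index 0): lst = [30, 11, 3, 1, 19]

[30, 11, 3, 1, 19]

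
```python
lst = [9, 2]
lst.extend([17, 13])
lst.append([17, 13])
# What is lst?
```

After line 1: lst = [9, 2]
After line 2 (extend unpacks [17, 13]): lst = [9, 2, 17, 13]
After line 3 (append adds [17, 13] as single element): lst = [9, 2, 17, 13, [17, 13]]

[9, 2, 17, 13, [17, 13]]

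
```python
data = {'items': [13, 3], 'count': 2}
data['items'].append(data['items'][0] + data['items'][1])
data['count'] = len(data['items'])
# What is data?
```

After line 1: data = {'items': [13, 3], 'count': 2}
After line 2 (append 13 + 3 = 16): data = {'items': [13, 3, 16], 'count': 2}
After line 3 (count = len(items) = 3): data = {'items': [13, 3, 16], 'count': 3}

{'items': [13, 3, 16], 'count': 3}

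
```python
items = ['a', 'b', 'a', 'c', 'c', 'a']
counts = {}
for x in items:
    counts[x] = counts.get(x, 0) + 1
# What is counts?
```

Initial: counts = {}, items = ['a', 'b', 'a', 'c', 'c', 'a']
See 'a': counts = {'a': 1}
See 'b': counts = {'a': 1, 'b': 1}
See 'a': counts = {'a': 2, 'b': 1}
See 'c': counts = {'a': 2, 'b': 1, 'c': 1}
See 'c': counts = {'a': 2, 'b': 1, 'c': 2}
See 'a': counts = {'a': 3, 'b': 1, 'c': 2}

{'a': 3, 'b': 1, 'c': 2}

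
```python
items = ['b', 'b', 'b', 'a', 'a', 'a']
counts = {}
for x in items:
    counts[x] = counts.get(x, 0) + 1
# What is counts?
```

Initial: counts = {}, items = ['b', 'b', 'b', 'a', 'a', 'a']
See 'b': counts = {'b': 1}
See 'b': counts = {'b': 2}
See 'b': counts = {'b': 3}
See 'a': counts = {'b': 3, 'a': 1}
See 'a': counts = {'b': 3, 'a': 2}
See 'a': counts = {'b': 3, 'a': 3}

{'b': 3, 'a': 3}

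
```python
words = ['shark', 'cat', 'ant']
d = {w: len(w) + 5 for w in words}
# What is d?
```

{'shark': 10, 'cat': 8, 'ant': 8}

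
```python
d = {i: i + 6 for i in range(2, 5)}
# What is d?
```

{2: 8, 3: 9, 4: 10}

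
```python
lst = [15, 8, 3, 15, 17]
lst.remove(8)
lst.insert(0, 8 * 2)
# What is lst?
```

After line 1: lst = [15, 8, 3, 15, 17]
After line 2 (remove first 8): lst = [15, 3, 15, 17]
After line 3 (insert 16 at index 0): lst = [16, 15, 3, 15, 17]

[16, 15, 3, 15, 17]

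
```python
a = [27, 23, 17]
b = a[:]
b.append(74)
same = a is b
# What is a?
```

After line 1: a = [27, 23, 17]
After line 2 (b = a[:] is a shallow copy, new object): a = [27, 23, 17], b = [27, 23, 17]
After line 3 (append only mutates b): a = [27, 23, 17], b = [27, 23, 17, 74]
After line 4 (same = a is b; different objects -> False): same = False

[27, 23, 17]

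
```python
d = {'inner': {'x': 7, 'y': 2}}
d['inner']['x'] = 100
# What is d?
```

After line 1: d = {'inner': {'x': 7, 'y': 2}}
After line 2 (inner x overwritten): d = {'inner': {'x': 100, 'y': 2}}

{'inner': {'x': 100, 'y': 2}}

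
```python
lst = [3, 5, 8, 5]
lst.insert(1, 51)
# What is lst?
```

[3, 51, 5, 8, 5]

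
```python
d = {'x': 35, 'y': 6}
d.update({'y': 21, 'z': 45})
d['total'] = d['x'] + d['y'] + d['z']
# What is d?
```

After line 1: d = {'x': 35, 'y': 6}
After line 2 (y overwritten, z added): d = {'x': 35, 'y': 21, 'z': 45}
After line 3 (total = 35 + 21 + 45 = 101): d = {'x': 35, 'y': 21, 'z': 45, 'total': 101}

{'x': 35, 'y': 21, 'z': 45, 'total': 101}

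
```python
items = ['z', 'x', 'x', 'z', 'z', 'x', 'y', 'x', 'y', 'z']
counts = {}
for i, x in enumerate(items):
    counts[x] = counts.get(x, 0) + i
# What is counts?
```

Initial: counts = {}, items = ['z', 'x', 'x', 'z', 'z', 'x', 'y', 'x', 'y', 'z']
i=0, x='z': counts = {'z': 0}
i=1, x='x': counts = {'z': 0, 'x': 1}
i=2, x='x': counts = {'z': 0, 'x': 3}
i=3, x='z': counts = {'z': 3, 'x': 3}
i=4, x='z': counts = {'z': 7, 'x': 3}
i=5, x='x': counts = {'z': 7, 'x': 8}
i=6, x='y': counts = {'z': 7, 'x': 8, 'y': 6}
i=7, x='x': counts = {'z': 7, 'x': 15, 'y': 6}
i=8, x='y': counts = {'z': 7, 'x': 15, 'y': 14}
i=9, x='z': counts = {'z': 16, 'x': 15, 'y': 14}

{'z': 16, 'x': 15, 'y': 14}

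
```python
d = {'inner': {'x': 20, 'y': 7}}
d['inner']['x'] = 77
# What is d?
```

After line 1: d = {'inner': {'x': 20, 'y': 7}}
After line 2 (inner x overwritten): d = {'inner': {'x': 77, 'y': 7}}

{'inner': {'x': 77, 'y': 7}}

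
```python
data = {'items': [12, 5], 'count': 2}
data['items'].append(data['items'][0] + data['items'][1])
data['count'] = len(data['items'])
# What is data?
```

After line 1: data = {'items': [12, 5], 'count': 2}
After line 2 (append 12 + 5 = 17): data = {'items': [12, 5, 17], 'count': 2}
After line 3 (count = len(items) = 3): data = {'items': [12, 5, 17], 'count': 3}

{'items': [12, 5, 17], 'count': 3}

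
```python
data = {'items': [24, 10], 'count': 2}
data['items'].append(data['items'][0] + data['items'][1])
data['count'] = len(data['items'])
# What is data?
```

After line 1: data = {'items': [24, 10], 'count': 2}
After line 2 (append 24 + 10 = 34): data = {'items': [24, 10, 34], 'count': 2}
After line 3 (count = len(items) = 3): data = {'items': [24, 10, 34], 'count': 3}

{'items': [24, 10, 34], 'count': 3}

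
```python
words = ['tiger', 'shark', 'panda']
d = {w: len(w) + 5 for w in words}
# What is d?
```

{'tiger': 10, 'shark': 10, 'panda': 10}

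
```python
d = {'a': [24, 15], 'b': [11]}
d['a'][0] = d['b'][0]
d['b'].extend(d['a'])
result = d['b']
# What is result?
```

After line 1: d = {'a': [24, 15], 'b': [11]}
After line 2 (a[0] = b[0] = 11): d = {'a': [11, 15], 'b': [11]}
After line 3 (b.extend(a) appends [11, 15]): d = {'a': [11, 15], 'b': [11, 11, 15]}
After line 4: result = d['b'] = [11, 11, 15]

[11, 11, 15]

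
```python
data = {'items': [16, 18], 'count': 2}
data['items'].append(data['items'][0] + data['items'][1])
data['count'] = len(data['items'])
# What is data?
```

After line 1: data = {'items': [16, 18], 'count': 2}
After line 2 (append 16 + 18 = 34): data = {'items': [16, 18, 34], 'count': 2}
After line 3 (count = len(items) = 3): data = {'items': [16, 18, 34], 'count': 3}

{'items': [16, 18, 34], 'count': 3}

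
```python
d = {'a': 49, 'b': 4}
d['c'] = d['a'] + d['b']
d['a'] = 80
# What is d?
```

After line 1: d = {'a': 49, 'b': 4}
After line 2 (d['c'] = 49 + 4): d = {'a': 49, 'b': 4, 'c': 53}
After line 3: d = {'a': 80, 'b': 4, 'c': 53}

{'a': 80, 'b': 4, 'c': 53}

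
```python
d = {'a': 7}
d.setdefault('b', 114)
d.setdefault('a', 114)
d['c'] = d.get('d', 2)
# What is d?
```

After line 1: d = {'a': 7}
After line 2 (setdefault adds 'b'=114): d = {'a': 7, 'b': 114}
After line 3 (setdefault 'a' no-op, already exists): d = {'a': 7, 'b': 114}
After line 4 (get('d', 2) returns default since 'd' not in d): d = {'a': 7, 'b': 114, 'c': 2}

{'a': 7, 'b': 114, 'c': 2}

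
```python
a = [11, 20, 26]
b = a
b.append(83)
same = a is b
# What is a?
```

After line 1: a = [11, 20, 26]
After line 2 (b = a is an alias, same object): a = [11, 20, 26], b = [11, 20, 26]
After line 3 (b.append mutates the shared list): a = [11, 20, 26, 83], b = [11, 20, 26, 83]
After line 4 (same = a is b; same object -> True): same = True

[11, 20, 26, 83]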